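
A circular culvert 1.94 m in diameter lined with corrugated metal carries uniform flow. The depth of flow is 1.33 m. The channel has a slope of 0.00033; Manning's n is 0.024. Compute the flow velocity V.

For a circular section of diameter D = 1.94 m at depth y = 1.33 m, the central angle is θ = 2 arccos(1 − 2y/D) = 3.902 rad. Then A = (D²/8)(θ − sin θ) = 2.16 m² and P = Dθ/2 = 3.785 m.
Hydraulic radius R = A/P = 2.16/3.785 = 0.5707 m.
From Manning's equation, V = (1/n) R^(2/3) S^(1/2) = (1/0.024) × 0.5707^(2/3) × 0.00033^(1/2) = 0.521 m/s.

V = 0.521 m/s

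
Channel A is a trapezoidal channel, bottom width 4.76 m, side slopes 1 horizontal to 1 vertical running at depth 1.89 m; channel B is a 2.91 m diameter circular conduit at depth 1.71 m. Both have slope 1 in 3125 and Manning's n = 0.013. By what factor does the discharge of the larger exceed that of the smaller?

Channel A: With bottom width b = 4.76 m and side slope z = 1: A = (b + zy)y = (4.76 + 1×1.89)×1.89 = 12.57 m²; P = b + 2y√(1+z²) = 4.76 + 2×1.89×1.414 = 10.11 m. Hydraulic radius R = A/P = 12.57/10.11 = 1.244 m. Q_A = (1/0.013)·12.57·1.244^(2/3)·√0.00032 = 20 m³/s.
Channel B: For a circular section of diameter D = 2.91 m at depth y = 1.71 m, the central angle is θ = 2 arccos(1 − 2y/D) = 3.494 rad. Then A = (D²/8)(θ − sin θ) = 4.064 m² and P = Dθ/2 = 5.084 m. Hydraulic radius R = A/P = 4.064/5.084 = 0.7994 m. Q_B = (1/0.013)·4.064·0.7994^(2/3)·√0.00032 = 4.816 m³/s.
The larger discharge is 20 m³/s and the smaller is 4.816 m³/s; the ratio is 4.15.

4.15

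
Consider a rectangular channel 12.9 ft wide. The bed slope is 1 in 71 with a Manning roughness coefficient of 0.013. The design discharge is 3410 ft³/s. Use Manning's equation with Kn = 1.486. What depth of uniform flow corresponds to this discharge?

y_n = 8.26 ft

Manning's equation rearranged: A R^(2/3) = nQ / (1.486·√S) = 0.013 × 3410 / (1.486 × √0.01408) = 251.4.
Trying y = 10.2 ft: A R^(2/3) = 328.9 — high.
Trying y = 8.26 ft: A R^(2/3) = 251.3 — ≈ 251.4.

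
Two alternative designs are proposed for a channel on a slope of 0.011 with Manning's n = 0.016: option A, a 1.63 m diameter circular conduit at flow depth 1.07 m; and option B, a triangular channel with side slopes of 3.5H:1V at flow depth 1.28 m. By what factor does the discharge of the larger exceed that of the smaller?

Channel A: For a circular section of diameter D = 1.63 m at depth y = 1.07 m, the central angle is θ = 2 arccos(1 − 2y/D) = 3.778 rad. Then A = (D²/8)(θ − sin θ) = 1.452 m² and P = Dθ/2 = 3.079 m. Hydraulic radius R = A/P = 1.452/3.079 = 0.4716 m. Q_A = (1/0.016)·1.452·0.4716^(2/3)·√0.011 = 5.767 m³/s.
Channel B: For a triangular section with side slope z = 3.5: A = zy² = 3.5×1.28² = 5.734 m²; P = 2y√(1+z²) = 2×1.28×3.64 = 9.319 m. Hydraulic radius R = A/P = 5.734/9.319 = 0.6154 m. Q_B = (1/0.016)·5.734·0.6154^(2/3)·√0.011 = 27.2 m³/s.
The larger discharge is 27.2 m³/s and the smaller is 5.767 m³/s; the ratio is 4.72.

4.72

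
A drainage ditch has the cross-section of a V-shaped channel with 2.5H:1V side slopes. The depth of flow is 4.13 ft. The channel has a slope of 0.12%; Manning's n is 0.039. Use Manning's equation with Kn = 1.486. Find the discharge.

For a triangular section with side slope z = 2.5: A = zy² = 2.5×4.13² = 42.64 ft²; P = 2y√(1+z²) = 2×4.13×2.693 = 22.24 ft.
Hydraulic radius R = A/P = 42.64/22.24 = 1.917 ft.
Manning's equation: Q = (1.486/n) A R^(2/3) S^(1/2) = (1.486/0.039) × 42.64 × 1.917^(2/3) × 0.0012^(1/2) = 86.9 ft³/s.

Q = 86.9 ft³/s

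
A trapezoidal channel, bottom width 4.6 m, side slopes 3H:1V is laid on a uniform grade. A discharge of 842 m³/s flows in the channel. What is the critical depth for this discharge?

At critical depth, Q² T / (g A³) = 1, i.e. A³/T = Q²/g = 842²/9.81 = 72270.
Trying y = 6.98 m: A³/T = 121900 — high.
Trying y = 5.51 m: A³/T = 41910 — low.
Trying y = 6.22 m: A³/T = 72240 — close enough.

y_c = 6.22 m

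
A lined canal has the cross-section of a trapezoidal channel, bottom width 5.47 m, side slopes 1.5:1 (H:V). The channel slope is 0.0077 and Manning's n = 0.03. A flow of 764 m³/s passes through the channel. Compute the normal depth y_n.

Manning's equation rearranged: A R^(2/3) = nQ / (1·√S) = 0.03 × 764 / (√0.0077) = 261.2.
Trying y = 8.82 m: A R^(2/3) = 444.6 — too large.
Trying y = 5.89 m: A R^(2/3) = 181.2 — too small.
Trying y = 6.96 m: A R^(2/3) = 261.2 — matches.

y_n = 6.96 m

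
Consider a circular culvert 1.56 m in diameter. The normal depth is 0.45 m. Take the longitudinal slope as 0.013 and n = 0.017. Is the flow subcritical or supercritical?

For a circular section of diameter D = 1.56 m at depth y = 0.45 m, the central angle is θ = 2 arccos(1 − 2y/D) = 2.268 rad. Then A = (D²/8)(θ − sin θ) = 0.4567 m² and P = Dθ/2 = 1.769 m.
Hydraulic radius R = A/P = 0.4567/1.769 = 0.2582 m.
V = (1/n) R^(2/3) √S = (1/0.017) × 0.2582^(2/3) × √0.013 = 2.719 m/s. Hydraulic depth D_h = A/T = 0.4567/1.414 = 0.3231 m.
Froude number Fr = V/√(g·D_h) = 2.719/√(9.81×0.3231) = 1.53, which is greater than 1, so the flow is supercritical.

supercritical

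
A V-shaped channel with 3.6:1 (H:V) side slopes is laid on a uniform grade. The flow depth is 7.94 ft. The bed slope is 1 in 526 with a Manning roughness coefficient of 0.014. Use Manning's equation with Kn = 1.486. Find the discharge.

For a triangular section with side slope z = 3.6: A = zy² = 3.6×7.94² = 227 ft²; P = 2y√(1+z²) = 2×7.94×3.736 = 59.33 ft.
Hydraulic radius R = A/P = 227/59.33 = 3.825 ft.
Manning's equation: Q = (1.486/n) A R^(2/3) S^(1/2) = (1.486/0.014) × 227 × 3.825^(2/3) × 0.001901^(1/2) = 2570 ft³/s.

Q = 2570 ft³/s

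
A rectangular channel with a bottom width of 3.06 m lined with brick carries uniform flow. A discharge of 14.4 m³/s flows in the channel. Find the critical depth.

For a rectangular channel, critical depth y_c = (q²/g)^(1/3) where q = Q/b = 14.4/3.06 = 4.706 m²/s.
So y_c = (4.706²/9.81)^(1/3) = 1.31 m.

y_c = 1.31 m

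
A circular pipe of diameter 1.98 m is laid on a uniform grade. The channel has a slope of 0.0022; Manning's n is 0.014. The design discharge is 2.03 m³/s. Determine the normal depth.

y_n = 0.763 m

Manning's equation rearranged: A R^(2/3) = nQ / (1·√S) = 0.014 × 2.03 / (√0.0022) = 0.6059.
At y = 0.68 m: A R^(2/3) = 0.4888 — low.
At y = 0.763 m: A R^(2/3) = 0.6063 — ≈ 0.6059.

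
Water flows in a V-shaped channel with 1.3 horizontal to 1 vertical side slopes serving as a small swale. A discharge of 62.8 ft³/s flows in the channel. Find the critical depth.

At critical depth, Q² T / (g A³) = 1, i.e. A³/T = Q²/g = 62.8²/32.2 = 122.5.
Try y = 3.05 ft: A³/T = 223 — high.
Try y = 2.12 ft: A³/T = 36.19 — low.
Try y = 2.71 ft: A³/T = 123.5 — matches.

y_c = 2.71 ft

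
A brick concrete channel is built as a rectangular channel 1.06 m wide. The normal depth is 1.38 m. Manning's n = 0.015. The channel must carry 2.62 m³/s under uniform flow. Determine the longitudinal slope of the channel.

Flow area A = b·y = 1.06 × 1.38 = 1.463 m². Wetted perimeter P = b + 2y = 1.06 + 2×1.38 = 3.82 m.
Hydraulic radius R = A/P = 1.463/3.82 = 0.3829 m.
From Manning's equation, S = [nQ / (1 A R^(2/3))]² = [0.015 × 2.62 / (1 × 1.463 × 0.3829^(2/3))]² = 0.0026.

S = 0.0026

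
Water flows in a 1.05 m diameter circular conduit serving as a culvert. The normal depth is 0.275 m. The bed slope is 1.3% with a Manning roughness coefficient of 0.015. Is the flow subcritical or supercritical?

supercritical

For a circular section of diameter D = 1.05 m at depth y = 0.275 m, the central angle is θ = 2 arccos(1 − 2y/D) = 2.149 rad. Then A = (D²/8)(θ − sin θ) = 0.1807 m² and P = Dθ/2 = 1.128 m.
Hydraulic radius R = A/P = 0.1807/1.128 = 0.1602 m.
V = (1/n) R^(2/3) √S = (1/0.015) × 0.1602^(2/3) × √0.013 = 2.242 m/s. Hydraulic depth D_h = A/T = 0.1807/0.9233 = 0.1958 m.
Froude number Fr = V/√(g·D_h) = 2.242/√(9.81×0.1958) = 1.62, which is greater than 1, so the flow is supercritical.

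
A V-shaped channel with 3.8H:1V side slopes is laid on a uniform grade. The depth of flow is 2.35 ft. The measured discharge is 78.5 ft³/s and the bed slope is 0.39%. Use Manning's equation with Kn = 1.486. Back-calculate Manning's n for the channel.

n = 0.027

For a triangular section with side slope z = 3.8: A = zy² = 3.8×2.35² = 20.99 ft²; P = 2y√(1+z²) = 2×2.35×3.929 = 18.47 ft.
Hydraulic radius R = A/P = 20.99/18.47 = 1.136 ft.
Rearranging Manning's equation: n = (1.486/Q) A R^(2/3) S^(1/2) = (1.486/78.5) × 20.99 × 1.136^(2/3) × √0.0039 = 0.027.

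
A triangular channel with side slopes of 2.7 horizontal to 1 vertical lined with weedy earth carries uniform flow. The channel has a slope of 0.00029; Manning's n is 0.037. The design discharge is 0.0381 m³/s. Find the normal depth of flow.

Manning's equation rearranged: A R^(2/3) = nQ / (1·√S) = 0.037 × 0.0381 / (√0.00029) = 0.08278.
Trying y = 0.378 m: A R^(2/3) = 0.1217 — too large.
Trying y = 0.227 m: A R^(2/3) = 0.03125 — too small.
Trying y = 0.327 m: A R^(2/3) = 0.0827 — ≈ 0.08278.

y_n = 0.327 m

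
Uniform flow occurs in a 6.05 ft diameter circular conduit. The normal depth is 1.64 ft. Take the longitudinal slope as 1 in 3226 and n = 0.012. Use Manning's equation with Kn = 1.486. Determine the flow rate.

Q = 13.3 ft³/s

For a circular section of diameter D = 6.05 ft at depth y = 1.64 ft, the central angle is θ = 2 arccos(1 − 2y/D) = 2.19 rad. Then A = (D²/8)(θ − sin θ) = 6.297 ft² and P = Dθ/2 = 6.626 ft.
Hydraulic radius R = A/P = 6.297/6.626 = 0.9504 ft.
Manning's equation: Q = (1.486/n) A R^(2/3) S^(1/2) = (1.486/0.012) × 6.297 × 0.9504^(2/3) × 0.00031^(1/2) = 13.3 ft³/s.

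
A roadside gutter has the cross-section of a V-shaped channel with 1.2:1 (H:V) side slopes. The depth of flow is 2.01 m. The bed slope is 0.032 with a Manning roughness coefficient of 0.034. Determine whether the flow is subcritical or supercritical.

supercritical

For a triangular section with side slope z = 1.2: A = zy² = 1.2×2.01² = 4.848 m²; P = 2y√(1+z²) = 2×2.01×1.562 = 6.279 m.
Hydraulic radius R = A/P = 4.848/6.279 = 0.7721 m.
V = (1/n) R^(2/3) √S = (1/0.034) × 0.7721^(2/3) × √0.032 = 4.428 m/s. Hydraulic depth D_h = A/T = 4.848/4.824 = 1.005 m.
Froude number Fr = V/√(g·D_h) = 4.428/√(9.81×1.005) = 1.41, which is greater than 1, so the flow is supercritical.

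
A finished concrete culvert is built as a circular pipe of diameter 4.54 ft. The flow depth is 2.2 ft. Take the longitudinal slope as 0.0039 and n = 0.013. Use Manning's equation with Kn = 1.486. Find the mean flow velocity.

V = 7.66 ft/s

For a circular section of diameter D = 4.54 ft at depth y = 2.2 ft, the central angle is θ = 2 arccos(1 − 2y/D) = 3.08 rad. Then A = (D²/8)(θ − sin θ) = 7.776 ft² and P = Dθ/2 = 6.991 ft.
Hydraulic radius R = A/P = 7.776/6.991 = 1.112 ft.
From Manning's equation, V = (1.486/n) R^(2/3) S^(1/2) = (1.486/0.013) × 1.112^(2/3) × 0.0039^(1/2) = 7.66 ft/s.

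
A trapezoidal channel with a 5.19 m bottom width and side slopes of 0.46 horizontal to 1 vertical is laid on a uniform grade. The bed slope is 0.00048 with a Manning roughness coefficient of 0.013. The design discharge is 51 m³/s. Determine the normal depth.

y_n = 3.16 m

Manning's equation rearranged: A R^(2/3) = nQ / (1·√S) = 0.013 × 51 / (√0.00048) = 30.26.
Try y = 2.75 m: A R^(2/3) = 24.07 — too small.
Try y = 3.89 m: A R^(2/3) = 42.72 — too large.
Try y = 3.16 m: A R^(2/3) = 30.24 — ≈ 30.26.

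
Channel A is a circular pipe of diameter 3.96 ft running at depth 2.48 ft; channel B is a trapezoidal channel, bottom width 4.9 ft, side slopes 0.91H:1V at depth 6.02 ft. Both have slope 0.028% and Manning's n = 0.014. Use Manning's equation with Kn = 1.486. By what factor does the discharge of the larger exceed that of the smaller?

14.7

Channel A: For a circular section of diameter D = 3.96 ft at depth y = 2.48 ft, the central angle is θ = 2 arccos(1 − 2y/D) = 3.652 rad. Then A = (D²/8)(θ − sin θ) = 8.117 ft² and P = Dθ/2 = 7.231 ft. Hydraulic radius R = A/P = 8.117/7.231 = 1.122 ft. Q_A = (1.486/0.014)·8.117·1.122^(2/3)·√0.00028 = 15.57 ft³/s.
Channel B: With bottom width b = 4.9 ft and side slope z = 0.91: A = (b + zy)y = (4.9 + 0.91×6.02)×6.02 = 62.48 ft²; P = b + 2y√(1+z²) = 4.9 + 2×6.02×1.352 = 21.18 ft. Hydraulic radius R = A/P = 62.48/21.18 = 2.95 ft. Q_B = (1.486/0.014)·62.48·2.95^(2/3)·√0.00028 = 228.2 ft³/s.
The larger discharge is 228.2 ft³/s and the smaller is 15.57 ft³/s; the ratio is 14.7.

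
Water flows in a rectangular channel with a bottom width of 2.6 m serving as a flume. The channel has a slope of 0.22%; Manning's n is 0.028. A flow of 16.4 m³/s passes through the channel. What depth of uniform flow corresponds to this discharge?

Manning's equation rearranged: A R^(2/3) = nQ / (1·√S) = 0.028 × 16.4 / (√0.0022) = 9.79.
Try y = 2.97 m: A R^(2/3) = 7.221 — too small.
Try y = 4.23 m: A R^(2/3) = 10.96 — too large.
Try y = 3.84 m: A R^(2/3) = 9.791 — matches.

y_n = 3.84 m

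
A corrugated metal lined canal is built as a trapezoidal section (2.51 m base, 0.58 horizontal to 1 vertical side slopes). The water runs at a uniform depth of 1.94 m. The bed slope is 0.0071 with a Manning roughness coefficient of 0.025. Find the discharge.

With bottom width b = 2.51 m and side slope z = 0.58: A = (b + zy)y = (2.51 + 0.58×1.94)×1.94 = 7.052 m²; P = b + 2y√(1+z²) = 2.51 + 2×1.94×1.156 = 6.995 m.
Hydraulic radius R = A/P = 7.052/6.995 = 1.008 m.
Manning's equation: Q = (1/n) A R^(2/3) S^(1/2) = (1/0.025) × 7.052 × 1.008^(2/3) × 0.0071^(1/2) = 23.9 m³/s.

Q = 23.9 m³/s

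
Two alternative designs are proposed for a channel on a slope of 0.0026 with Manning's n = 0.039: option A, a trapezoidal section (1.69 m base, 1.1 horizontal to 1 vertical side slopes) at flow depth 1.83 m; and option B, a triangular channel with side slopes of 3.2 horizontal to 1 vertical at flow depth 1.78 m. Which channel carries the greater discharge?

channel B

Channel A: With bottom width b = 1.69 m and side slope z = 1.1: A = (b + zy)y = (1.69 + 1.1×1.83)×1.83 = 6.776 m²; P = b + 2y√(1+z²) = 1.69 + 2×1.83×1.487 = 7.131 m. Hydraulic radius R = A/P = 6.776/7.131 = 0.9503 m. Q_A = (1/0.039)·6.776·0.9503^(2/3)·√0.0026 = 8.564 m³/s.
Channel B: For a triangular section with side slope z = 3.2: A = zy² = 3.2×1.78² = 10.14 m²; P = 2y√(1+z²) = 2×1.78×3.353 = 11.94 m. Hydraulic radius R = A/P = 10.14/11.94 = 0.8495 m. Q_B = (1/0.039)·10.14·0.8495^(2/3)·√0.0026 = 11.89 m³/s.
Q_A = 8.564 m³/s vs Q_B = 11.89 m³/s, so channel B carries more.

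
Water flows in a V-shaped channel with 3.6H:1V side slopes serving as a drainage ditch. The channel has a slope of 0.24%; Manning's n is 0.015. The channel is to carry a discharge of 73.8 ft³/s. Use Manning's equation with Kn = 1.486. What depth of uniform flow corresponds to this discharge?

Manning's equation rearranged: A R^(2/3) = nQ / (1.486·√S) = 0.015 × 73.8 / (1.486 × √0.0024) = 15.21.
Trying y = 2.41 ft: A R^(2/3) = 23.1 — high.
Trying y = 1.66 ft: A R^(2/3) = 8.547 — low.
Trying y = 2.06 ft: A R^(2/3) = 15.2 — matches.

y_n = 2.06 ft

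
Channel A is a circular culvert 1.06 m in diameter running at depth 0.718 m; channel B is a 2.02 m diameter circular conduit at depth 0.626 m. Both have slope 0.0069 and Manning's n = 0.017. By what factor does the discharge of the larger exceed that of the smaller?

Channel A: For a circular section of diameter D = 1.06 m at depth y = 0.718 m, the central angle is θ = 2 arccos(1 − 2y/D) = 3.867 rad. Then A = (D²/8)(θ − sin θ) = 0.6363 m² and P = Dθ/2 = 2.049 m. Hydraulic radius R = A/P = 0.6363/2.049 = 0.3105 m. Q_A = (1/0.017)·0.6363·0.3105^(2/3)·√0.0069 = 1.425 m³/s.
Channel B: For a circular section of diameter D = 2.02 m at depth y = 0.626 m, the central angle is θ = 2 arccos(1 − 2y/D) = 2.362 rad. Then A = (D²/8)(θ − sin θ) = 0.8458 m² and P = Dθ/2 = 2.385 m. Hydraulic radius R = A/P = 0.8458/2.385 = 0.3546 m. Q_B = (1/0.017)·0.8458·0.3546^(2/3)·√0.0069 = 2.071 m³/s.
The larger discharge is 2.071 m³/s and the smaller is 1.425 m³/s; the ratio is 1.45.

1.45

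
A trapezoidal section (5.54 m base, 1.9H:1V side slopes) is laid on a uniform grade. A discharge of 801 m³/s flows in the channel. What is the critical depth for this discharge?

y_c = 6.86 m

At critical depth, Q² T / (g A³) = 1, i.e. A³/T = Q²/g = 801²/9.81 = 65400.
Try y = 7.67 m: A³/T = 105800 — high.
Try y = 6.86 m: A³/T = 65450 — close enough.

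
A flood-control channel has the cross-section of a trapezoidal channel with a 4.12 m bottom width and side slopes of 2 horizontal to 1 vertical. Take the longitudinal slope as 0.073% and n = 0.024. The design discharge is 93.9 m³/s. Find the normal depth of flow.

Manning's equation rearranged: A R^(2/3) = nQ / (1·√S) = 0.024 × 93.9 / (√0.00073) = 83.41.
Trying y = 2.97 m: A R^(2/3) = 42.84 — too small.
Trying y = 4.9 m: A R^(2/3) = 129.6 — too large.
Trying y = 4.03 m: A R^(2/3) = 83.45 — matches.

y_n = 4.03 m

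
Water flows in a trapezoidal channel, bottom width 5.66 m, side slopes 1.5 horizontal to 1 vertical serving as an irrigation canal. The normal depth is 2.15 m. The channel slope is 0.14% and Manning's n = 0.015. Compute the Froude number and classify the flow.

subcritical

With bottom width b = 5.66 m and side slope z = 1.5: A = (b + zy)y = (5.66 + 1.5×2.15)×2.15 = 19.1 m²; P = b + 2y√(1+z²) = 5.66 + 2×2.15×1.803 = 13.41 m.
Hydraulic radius R = A/P = 19.1/13.41 = 1.424 m.
V = (1/n) R^(2/3) √S = (1/0.015) × 1.424^(2/3) × √0.0014 = 3.158 m/s. Hydraulic depth D_h = A/T = 19.1/12.11 = 1.577 m.
Froude number Fr = V/√(g·D_h) = 3.158/√(9.81×1.577) = 0.803, which is less than 1, so the flow is subcritical.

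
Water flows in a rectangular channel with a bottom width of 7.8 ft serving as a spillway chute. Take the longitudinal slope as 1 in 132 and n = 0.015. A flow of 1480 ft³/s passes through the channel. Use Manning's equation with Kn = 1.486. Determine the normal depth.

Manning's equation rearranged: A R^(2/3) = nQ / (1.486·√S) = 0.015 × 1480 / (1.486 × √0.007576) = 171.6.
Trying y = 12.1 ft: A R^(2/3) = 194.1 — high.
Trying y = 10.9 ft: A R^(2/3) = 171.8 — close enough.

y_n = 10.9 ft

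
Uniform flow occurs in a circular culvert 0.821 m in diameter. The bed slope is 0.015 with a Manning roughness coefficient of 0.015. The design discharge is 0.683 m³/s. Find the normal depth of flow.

Manning's equation rearranged: A R^(2/3) = nQ / (1·√S) = 0.015 × 0.683 / (√0.015) = 0.08365.
At y = 0.483 m: A R^(2/3) = 0.1201 — over.
At y = 0.322 m: A R^(2/3) = 0.05987 — short.
At y = 0.388 m: A R^(2/3) = 0.0836 — matches.

y_n = 0.388 m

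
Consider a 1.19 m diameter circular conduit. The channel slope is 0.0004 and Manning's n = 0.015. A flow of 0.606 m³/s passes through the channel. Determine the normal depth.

y_n = 0.897 m

Manning's equation rearranged: A R^(2/3) = nQ / (1·√S) = 0.015 × 0.606 / (√0.0004) = 0.4545.
Trying y = 0.733 m: A R^(2/3) = 0.3465 — low.
Trying y = 0.897 m: A R^(2/3) = 0.4546 — matches.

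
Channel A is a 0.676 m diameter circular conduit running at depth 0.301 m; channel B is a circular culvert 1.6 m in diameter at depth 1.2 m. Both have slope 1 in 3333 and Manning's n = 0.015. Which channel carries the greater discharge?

channel B

Channel A: For a circular section of diameter D = 0.676 m at depth y = 0.301 m, the central angle is θ = 2 arccos(1 − 2y/D) = 2.922 rad. Then A = (D²/8)(θ − sin θ) = 0.1545 m² and P = Dθ/2 = 0.9877 m. Hydraulic radius R = A/P = 0.1545/0.9877 = 0.1564 m. Q_A = (1/0.015)·0.1545·0.1564^(2/3)·√0.0003 = 0.05179 m³/s.
Channel B: For a circular section of diameter D = 1.6 m at depth y = 1.2 m, the central angle is θ = 2 arccos(1 − 2y/D) = 4.189 rad. Then A = (D²/8)(θ − sin θ) = 1.618 m² and P = Dθ/2 = 3.351 m. Hydraulic radius R = A/P = 1.618/3.351 = 0.4827 m. Q_B = (1/0.015)·1.618·0.4827^(2/3)·√0.0003 = 1.149 m³/s.
Q_A = 0.05179 m³/s vs Q_B = 1.149 m³/s, so channel B carries more.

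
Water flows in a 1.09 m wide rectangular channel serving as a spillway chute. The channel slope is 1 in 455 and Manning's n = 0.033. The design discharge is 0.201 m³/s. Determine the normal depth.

Manning's equation rearranged: A R^(2/3) = nQ / (1·√S) = 0.033 × 0.201 / (√0.002198) = 0.1415.
Try y = 0.321 m: A R^(2/3) = 0.1205 — short.
Try y = 0.36 m: A R^(2/3) = 0.1416 — matches.

y_n = 0.36 m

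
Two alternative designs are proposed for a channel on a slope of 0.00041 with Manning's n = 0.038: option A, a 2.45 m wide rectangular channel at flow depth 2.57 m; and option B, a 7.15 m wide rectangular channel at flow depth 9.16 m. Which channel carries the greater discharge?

channel B

Channel A: Flow area A = b·y = 2.45 × 2.57 = 6.296 m². Wetted perimeter P = b + 2y = 2.45 + 2×2.57 = 7.59 m. Hydraulic radius R = A/P = 6.296/7.59 = 0.8296 m. Q_A = (1/0.038)·6.296·0.8296^(2/3)·√0.00041 = 2.962 m³/s.
Channel B: Flow area A = b·y = 7.15 × 9.16 = 65.49 m². Wetted perimeter P = b + 2y = 7.15 + 2×9.16 = 25.47 m. Hydraulic radius R = A/P = 65.49/25.47 = 2.571 m. Q_B = (1/0.038)·65.49·2.571^(2/3)·√0.00041 = 65.5 m³/s.
Q_A = 2.962 m³/s vs Q_B = 65.5 m³/s, so channel B carries more.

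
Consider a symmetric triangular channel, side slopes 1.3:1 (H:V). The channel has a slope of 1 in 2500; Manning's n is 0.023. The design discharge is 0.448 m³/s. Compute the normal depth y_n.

y_n = 0.891 m

Manning's equation rearranged: A R^(2/3) = nQ / (1·√S) = 0.023 × 0.448 / (√0.0004) = 0.5152.
Trying y = 1.05 m: A R^(2/3) = 0.7989 — high.
Trying y = 0.665 m: A R^(2/3) = 0.2363 — low.
Trying y = 0.891 m: A R^(2/3) = 0.5156 — close enough.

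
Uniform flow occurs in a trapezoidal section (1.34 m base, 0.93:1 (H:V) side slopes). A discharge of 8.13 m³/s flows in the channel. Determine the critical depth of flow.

y_c = 1.18 m

At critical depth, Q² T / (g A³) = 1, i.e. A³/T = Q²/g = 8.13²/9.81 = 6.738.
Try y = 1.02 m: A³/T = 3.93 — low.
Try y = 1.37 m: A³/T = 11.81 — high.
Try y = 1.18 m: A³/T = 6.731 — ≈ 6.738.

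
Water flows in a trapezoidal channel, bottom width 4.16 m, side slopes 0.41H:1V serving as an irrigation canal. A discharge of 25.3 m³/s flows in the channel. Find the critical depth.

y_c = 1.48 m

At critical depth, Q² T / (g A³) = 1, i.e. A³/T = Q²/g = 25.3²/9.81 = 65.25.
Try y = 1.22 m: A³/T = 35.61 — low.
Try y = 1.77 m: A³/T = 115.2 — high.
Try y = 1.48 m: A³/T = 65.34 — matches.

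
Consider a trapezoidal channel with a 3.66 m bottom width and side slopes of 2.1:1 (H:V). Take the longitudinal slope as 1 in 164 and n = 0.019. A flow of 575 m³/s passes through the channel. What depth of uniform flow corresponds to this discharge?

y_n = 5.08 m

Manning's equation rearranged: A R^(2/3) = nQ / (1·√S) = 0.019 × 575 / (√0.006098) = 139.9.
At y = 6.02 m: A R^(2/3) = 208.6 — high.
At y = 3.82 m: A R^(2/3) = 72.77 — low.
At y = 5.08 m: A R^(2/3) = 140 — matches.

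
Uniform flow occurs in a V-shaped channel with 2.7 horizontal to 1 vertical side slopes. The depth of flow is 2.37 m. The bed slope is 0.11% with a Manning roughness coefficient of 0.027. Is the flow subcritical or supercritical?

subcritical

For a triangular section with side slope z = 2.7: A = zy² = 2.7×2.37² = 15.17 m²; P = 2y√(1+z²) = 2×2.37×2.879 = 13.65 m.
Hydraulic radius R = A/P = 15.17/13.65 = 1.111 m.
V = (1/n) R^(2/3) √S = (1/0.027) × 1.111^(2/3) × √0.0011 = 1.318 m/s. Hydraulic depth D_h = A/T = 15.17/12.8 = 1.185 m.
Froude number Fr = V/√(g·D_h) = 1.318/√(9.81×1.185) = 0.387, which is less than 1, so the flow is subcritical.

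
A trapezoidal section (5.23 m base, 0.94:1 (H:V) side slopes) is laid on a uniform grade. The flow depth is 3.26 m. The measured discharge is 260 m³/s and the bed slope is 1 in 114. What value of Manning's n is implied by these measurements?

With bottom width b = 5.23 m and side slope z = 0.94: A = (b + zy)y = (5.23 + 0.94×3.26)×3.26 = 27.04 m²; P = b + 2y√(1+z²) = 5.23 + 2×3.26×1.372 = 14.18 m.
Hydraulic radius R = A/P = 27.04/14.18 = 1.907 m.
Rearranging Manning's equation: n = (1/Q) A R^(2/3) S^(1/2) = (1/260) × 27.04 × 1.907^(2/3) × √0.008772 = 0.015.

n = 0.015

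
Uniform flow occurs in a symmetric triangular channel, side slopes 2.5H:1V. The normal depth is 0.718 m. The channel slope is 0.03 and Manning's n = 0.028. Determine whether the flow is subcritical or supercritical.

For a triangular section with side slope z = 2.5: A = zy² = 2.5×0.718² = 1.289 m²; P = 2y√(1+z²) = 2×0.718×2.693 = 3.867 m.
Hydraulic radius R = A/P = 1.289/3.867 = 0.3333 m.
V = (1/n) R^(2/3) √S = (1/0.028) × 0.3333^(2/3) × √0.03 = 2.974 m/s. Hydraulic depth D_h = A/T = 1.289/3.59 = 0.359 m.
Froude number Fr = V/√(g·D_h) = 2.974/√(9.81×0.359) = 1.58, which is greater than 1, so the flow is supercritical.

supercritical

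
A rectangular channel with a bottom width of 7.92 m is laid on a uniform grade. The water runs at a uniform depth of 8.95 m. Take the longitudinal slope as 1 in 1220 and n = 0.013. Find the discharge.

Flow area A = b·y = 7.92 × 8.95 = 70.88 m². Wetted perimeter P = b + 2y = 7.92 + 2×8.95 = 25.82 m.
Hydraulic radius R = A/P = 70.88/25.82 = 2.745 m.
Manning's equation: Q = (1/n) A R^(2/3) S^(1/2) = (1/0.013) × 70.88 × 2.745^(2/3) × 0.0008197^(1/2) = 306 m³/s.

Q = 306 m³/s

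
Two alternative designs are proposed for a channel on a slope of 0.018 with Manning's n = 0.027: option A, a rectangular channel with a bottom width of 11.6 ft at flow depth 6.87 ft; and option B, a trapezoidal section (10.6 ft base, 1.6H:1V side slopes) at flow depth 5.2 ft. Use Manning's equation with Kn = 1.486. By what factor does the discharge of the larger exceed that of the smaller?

Channel A: Flow area A = b·y = 11.6 × 6.87 = 79.69 ft². Wetted perimeter P = b + 2y = 11.6 + 2×6.87 = 25.34 ft. Hydraulic radius R = A/P = 79.69/25.34 = 3.145 ft. Q_A = (1.486/0.027)·79.69·3.145^(2/3)·√0.018 = 1263 ft³/s.
Channel B: With bottom width b = 10.6 ft and side slope z = 1.6: A = (b + zy)y = (10.6 + 1.6×5.2)×5.2 = 98.38 ft²; P = b + 2y√(1+z²) = 10.6 + 2×5.2×1.887 = 30.22 ft. Hydraulic radius R = A/P = 98.38/30.22 = 3.255 ft. Q_B = (1.486/0.027)·98.38·3.255^(2/3)·√0.018 = 1596 ft³/s.
The larger discharge is 1596 ft³/s and the smaller is 1263 ft³/s; the ratio is 1.26.

1.26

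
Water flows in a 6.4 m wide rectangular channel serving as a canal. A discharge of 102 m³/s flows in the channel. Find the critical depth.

y_c = 2.96 m

For a rectangular channel, critical depth y_c = (q²/g)^(1/3) where q = Q/b = 102/6.4 = 15.94 m²/s.
So y_c = (15.94²/9.81)^(1/3) = 2.96 m.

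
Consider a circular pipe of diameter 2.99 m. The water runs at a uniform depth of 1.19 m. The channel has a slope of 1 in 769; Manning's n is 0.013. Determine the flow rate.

Q = 5.36 m³/s

For a circular section of diameter D = 2.99 m at depth y = 1.19 m, the central angle is θ = 2 arccos(1 − 2y/D) = 2.731 rad. Then A = (D²/8)(θ − sin θ) = 2.605 m² and P = Dθ/2 = 4.082 m.
Hydraulic radius R = A/P = 2.605/4.082 = 0.6382 m.
Manning's equation: Q = (1/n) A R^(2/3) S^(1/2) = (1/0.013) × 2.605 × 0.6382^(2/3) × 0.0013^(1/2) = 5.36 m³/s.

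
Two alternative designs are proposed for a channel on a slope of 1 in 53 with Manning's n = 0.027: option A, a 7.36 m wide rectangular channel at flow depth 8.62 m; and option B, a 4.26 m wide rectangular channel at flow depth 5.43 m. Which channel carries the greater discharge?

channel A

Channel A: Flow area A = b·y = 7.36 × 8.62 = 63.44 m². Wetted perimeter P = b + 2y = 7.36 + 2×8.62 = 24.6 m. Hydraulic radius R = A/P = 63.44/24.6 = 2.579 m. Q_A = (1/0.027)·63.44·2.579^(2/3)·√0.01887 = 607 m³/s.
Channel B: Flow area A = b·y = 4.26 × 5.43 = 23.13 m². Wetted perimeter P = b + 2y = 4.26 + 2×5.43 = 15.12 m. Hydraulic radius R = A/P = 23.13/15.12 = 1.53 m. Q_B = (1/0.027)·23.13·1.53^(2/3)·√0.01887 = 156.2 m³/s.
Q_A = 607 m³/s vs Q_B = 156.2 m³/s, so channel A carries more.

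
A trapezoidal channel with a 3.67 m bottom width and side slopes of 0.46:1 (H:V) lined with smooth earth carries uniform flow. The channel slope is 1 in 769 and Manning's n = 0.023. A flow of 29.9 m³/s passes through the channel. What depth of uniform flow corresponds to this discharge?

y_n = 2.95 m

Manning's equation rearranged: A R^(2/3) = nQ / (1·√S) = 0.023 × 29.9 / (√0.0013) = 19.07.
At y = 2.38 m: A R^(2/3) = 13.32 — too small.
At y = 2.95 m: A R^(2/3) = 19.08 — matches.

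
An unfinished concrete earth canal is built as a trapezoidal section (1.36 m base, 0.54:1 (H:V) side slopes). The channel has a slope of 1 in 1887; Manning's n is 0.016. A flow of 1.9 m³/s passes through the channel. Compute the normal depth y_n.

y_n = 1.04 m

Manning's equation rearranged: A R^(2/3) = nQ / (1·√S) = 0.016 × 1.9 / (√0.0005299) = 1.321.
Trying y = 0.829 m: A R^(2/3) = 0.8954 — short.
Trying y = 1.21 m: A R^(2/3) = 1.719 — over.
Trying y = 1.04 m: A R^(2/3) = 1.32 — matches.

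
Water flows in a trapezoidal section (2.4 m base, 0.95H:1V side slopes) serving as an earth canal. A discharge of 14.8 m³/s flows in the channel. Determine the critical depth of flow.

At critical depth, Q² T / (g A³) = 1, i.e. A³/T = Q²/g = 14.8²/9.81 = 22.33.
At y = 1.05 m: A³/T = 10.33 — short.
At y = 1.31 m: A³/T = 22.26 — matches.

y_c = 1.31 m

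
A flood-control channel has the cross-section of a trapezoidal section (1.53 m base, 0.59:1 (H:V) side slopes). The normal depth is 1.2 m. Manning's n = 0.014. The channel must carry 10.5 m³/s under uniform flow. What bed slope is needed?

With bottom width b = 1.53 m and side slope z = 0.59: A = (b + zy)y = (1.53 + 0.59×1.2)×1.2 = 2.686 m²; P = b + 2y√(1+z²) = 1.53 + 2×1.2×1.161 = 4.317 m.
Hydraulic radius R = A/P = 2.686/4.317 = 0.6222 m.
From Manning's equation, S = [nQ / (1 A R^(2/3))]² = [0.014 × 10.5 / (1 × 2.686 × 0.6222^(2/3))]² = 0.00564.

S = 0.00564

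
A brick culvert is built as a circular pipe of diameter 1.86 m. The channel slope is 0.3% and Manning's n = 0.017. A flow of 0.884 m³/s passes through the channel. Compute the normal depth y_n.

Manning's equation rearranged: A R^(2/3) = nQ / (1·√S) = 0.017 × 0.884 / (√0.003) = 0.2744.
At y = 0.621 m: A R^(2/3) = 0.3922 — too large.
At y = 0.421 m: A R^(2/3) = 0.1832 — too small.
At y = 0.516 m: A R^(2/3) = 0.2742 — close enough.

y_n = 0.516 m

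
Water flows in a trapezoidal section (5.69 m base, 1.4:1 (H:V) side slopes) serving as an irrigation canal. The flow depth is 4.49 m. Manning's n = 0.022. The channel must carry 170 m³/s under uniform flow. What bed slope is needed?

S = 0.00139

With bottom width b = 5.69 m and side slope z = 1.4: A = (b + zy)y = (5.69 + 1.4×4.49)×4.49 = 53.77 m²; P = b + 2y√(1+z²) = 5.69 + 2×4.49×1.72 = 21.14 m.
Hydraulic radius R = A/P = 53.77/21.14 = 2.544 m.
From Manning's equation, S = [nQ / (1 A R^(2/3))]² = [0.022 × 170 / (1 × 53.77 × 2.544^(2/3))]² = 0.00139.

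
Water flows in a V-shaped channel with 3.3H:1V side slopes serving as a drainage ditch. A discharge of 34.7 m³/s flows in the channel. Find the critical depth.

At critical depth, Q² T / (g A³) = 1, i.e. A³/T = Q²/g = 34.7²/9.81 = 122.7.
At y = 1.4 m: A³/T = 29.28 — low.
At y = 2.32 m: A³/T = 366 — high.
At y = 1.86 m: A³/T = 121.2 — close enough.

y_c = 1.86 m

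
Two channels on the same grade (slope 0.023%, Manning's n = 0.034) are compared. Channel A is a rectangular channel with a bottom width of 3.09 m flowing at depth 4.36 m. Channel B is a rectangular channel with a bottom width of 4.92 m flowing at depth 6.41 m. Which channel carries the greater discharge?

channel B

Channel A: Flow area A = b·y = 3.09 × 4.36 = 13.47 m². Wetted perimeter P = b + 2y = 3.09 + 2×4.36 = 11.81 m. Hydraulic radius R = A/P = 13.47/11.81 = 1.141 m. Q_A = (1/0.034)·13.47·1.141^(2/3)·√0.00023 = 6.561 m³/s.
Channel B: Flow area A = b·y = 4.92 × 6.41 = 31.54 m². Wetted perimeter P = b + 2y = 4.92 + 2×6.41 = 17.74 m. Hydraulic radius R = A/P = 31.54/17.74 = 1.778 m. Q_B = (1/0.034)·31.54·1.778^(2/3)·√0.00023 = 20.64 m³/s.
Q_A = 6.561 m³/s vs Q_B = 20.64 m³/s, so channel B carries more.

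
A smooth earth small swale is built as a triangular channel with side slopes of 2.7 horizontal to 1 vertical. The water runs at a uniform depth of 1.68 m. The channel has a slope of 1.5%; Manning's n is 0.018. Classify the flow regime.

supercritical

For a triangular section with side slope z = 2.7: A = zy² = 2.7×1.68² = 7.62 m²; P = 2y√(1+z²) = 2×1.68×2.879 = 9.674 m.
Hydraulic radius R = A/P = 7.62/9.674 = 0.7877 m.
V = (1/n) R^(2/3) √S = (1/0.018) × 0.7877^(2/3) × √0.015 = 5.803 m/s. Hydraulic depth D_h = A/T = 7.62/9.072 = 0.84 m.
Froude number Fr = V/√(g·D_h) = 5.803/√(9.81×0.84) = 2.02, which is greater than 1, so the flow is supercritical.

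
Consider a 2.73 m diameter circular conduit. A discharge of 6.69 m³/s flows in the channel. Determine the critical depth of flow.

y_c = 1.14 m

At critical depth, Q² T / (g A³) = 1, i.e. A³/T = Q²/g = 6.69²/9.81 = 4.562.
Trying y = 1.41 m: A³/T = 10.39 — too large.
Trying y = 0.966 m: A³/T = 2.438 — too small.
Trying y = 1.14 m: A³/T = 4.609 — ≈ 4.562.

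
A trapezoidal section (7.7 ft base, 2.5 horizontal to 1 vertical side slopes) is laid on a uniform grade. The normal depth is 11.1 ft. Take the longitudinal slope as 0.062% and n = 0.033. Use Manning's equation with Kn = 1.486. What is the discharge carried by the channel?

Q = 1430 ft³/s

With bottom width b = 7.7 ft and side slope z = 2.5: A = (b + zy)y = (7.7 + 2.5×11.1)×11.1 = 393.5 ft²; P = b + 2y√(1+z²) = 7.7 + 2×11.1×2.693 = 67.48 ft.
Hydraulic radius R = A/P = 393.5/67.48 = 5.832 ft.
Manning's equation: Q = (1.486/n) A R^(2/3) S^(1/2) = (1.486/0.033) × 393.5 × 5.832^(2/3) × 0.00062^(1/2) = 1430 ft³/s.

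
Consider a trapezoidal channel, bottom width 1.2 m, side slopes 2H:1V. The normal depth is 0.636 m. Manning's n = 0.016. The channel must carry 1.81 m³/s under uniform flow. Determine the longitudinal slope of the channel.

S = 0.0012

With bottom width b = 1.2 m and side slope z = 2: A = (b + zy)y = (1.2 + 2×0.636)×0.636 = 1.572 m²; P = b + 2y√(1+z²) = 1.2 + 2×0.636×2.236 = 4.044 m.
Hydraulic radius R = A/P = 1.572/4.044 = 0.3887 m.
From Manning's equation, S = [nQ / (1 A R^(2/3))]² = [0.016 × 1.81 / (1 × 1.572 × 0.3887^(2/3))]² = 0.0012.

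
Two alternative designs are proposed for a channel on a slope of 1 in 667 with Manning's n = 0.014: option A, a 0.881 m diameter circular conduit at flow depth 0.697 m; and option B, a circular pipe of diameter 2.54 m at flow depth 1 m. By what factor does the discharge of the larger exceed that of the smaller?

Channel A: For a circular section of diameter D = 0.881 m at depth y = 0.697 m, the central angle is θ = 2 arccos(1 − 2y/D) = 4.385 rad. Then A = (D²/8)(θ − sin θ) = 0.5173 m² and P = Dθ/2 = 1.931 m. Hydraulic radius R = A/P = 0.5173/1.931 = 0.2678 m. Q_A = (1/0.014)·0.5173·0.2678^(2/3)·√0.001499 = 0.5944 m³/s.
Channel B: For a circular section of diameter D = 2.54 m at depth y = 1 m, the central angle is θ = 2 arccos(1 − 2y/D) = 2.713 rad. Then A = (D²/8)(θ − sin θ) = 1.853 m² and P = Dθ/2 = 3.446 m. Hydraulic radius R = A/P = 1.853/3.446 = 0.5378 m. Q_B = (1/0.014)·1.853·0.5378^(2/3)·√0.001499 = 3.389 m³/s.
The larger discharge is 3.389 m³/s and the smaller is 0.5944 m³/s; the ratio is 5.7.

5.7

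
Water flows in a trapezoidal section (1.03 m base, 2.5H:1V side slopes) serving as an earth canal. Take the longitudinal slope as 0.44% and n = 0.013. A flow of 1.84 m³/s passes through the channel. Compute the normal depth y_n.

Manning's equation rearranged: A R^(2/3) = nQ / (1·√S) = 0.013 × 1.84 / (√0.0044) = 0.3606.
At y = 0.356 m: A R^(2/3) = 0.258 — short.
At y = 0.463 m: A R^(2/3) = 0.4411 — over.
At y = 0.42 m: A R^(2/3) = 0.3608 — ≈ 0.3606.

y_n = 0.42 m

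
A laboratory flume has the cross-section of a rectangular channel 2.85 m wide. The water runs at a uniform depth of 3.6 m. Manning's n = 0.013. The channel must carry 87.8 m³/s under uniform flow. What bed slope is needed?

S = 0.012

Flow area A = b·y = 2.85 × 3.6 = 10.26 m². Wetted perimeter P = b + 2y = 2.85 + 2×3.6 = 10.05 m.
Hydraulic radius R = A/P = 10.26/10.05 = 1.021 m.
From Manning's equation, S = [nQ / (1 A R^(2/3))]² = [0.013 × 87.8 / (1 × 10.26 × 1.021^(2/3))]² = 0.012.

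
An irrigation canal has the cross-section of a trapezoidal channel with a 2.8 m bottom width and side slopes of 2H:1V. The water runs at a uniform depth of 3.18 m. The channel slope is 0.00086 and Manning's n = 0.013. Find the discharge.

With bottom width b = 2.8 m and side slope z = 2: A = (b + zy)y = (2.8 + 2×3.18)×3.18 = 29.13 m²; P = b + 2y√(1+z²) = 2.8 + 2×3.18×2.236 = 17.02 m.
Hydraulic radius R = A/P = 29.13/17.02 = 1.711 m.
Manning's equation: Q = (1/n) A R^(2/3) S^(1/2) = (1/0.013) × 29.13 × 1.711^(2/3) × 0.00086^(1/2) = 94 m³/s.

Q = 94 m³/s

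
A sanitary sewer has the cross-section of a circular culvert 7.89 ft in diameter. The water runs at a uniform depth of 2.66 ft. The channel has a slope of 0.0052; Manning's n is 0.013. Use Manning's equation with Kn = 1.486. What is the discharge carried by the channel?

For a circular section of diameter D = 7.89 ft at depth y = 2.66 ft, the central angle is θ = 2 arccos(1 − 2y/D) = 2.478 rad. Then A = (D²/8)(θ − sin θ) = 14.49 ft² and P = Dθ/2 = 9.776 ft.
Hydraulic radius R = A/P = 14.49/9.776 = 1.482 ft.
Manning's equation: Q = (1.486/n) A R^(2/3) S^(1/2) = (1.486/0.013) × 14.49 × 1.482^(2/3) × 0.0052^(1/2) = 155 ft³/s.

Q = 155 ft³/s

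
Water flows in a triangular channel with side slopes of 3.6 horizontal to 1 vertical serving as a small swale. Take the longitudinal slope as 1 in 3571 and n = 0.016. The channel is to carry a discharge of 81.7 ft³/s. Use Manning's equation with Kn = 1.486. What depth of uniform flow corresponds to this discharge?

Manning's equation rearranged: A R^(2/3) = nQ / (1.486·√S) = 0.016 × 81.7 / (1.486 × √0.00028) = 52.57.
Trying y = 2.28 ft: A R^(2/3) = 19.92 — low.
Trying y = 4.16 ft: A R^(2/3) = 99.03 — high.
Trying y = 3.28 ft: A R^(2/3) = 52.54 — close enough.

y_n = 3.28 ft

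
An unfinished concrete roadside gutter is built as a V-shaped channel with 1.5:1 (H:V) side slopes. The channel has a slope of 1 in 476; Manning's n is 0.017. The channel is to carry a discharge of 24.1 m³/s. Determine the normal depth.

y_n = 2.43 m

Manning's equation rearranged: A R^(2/3) = nQ / (1·√S) = 0.017 × 24.1 / (√0.002101) = 8.939.
Trying y = 2.67 m: A R^(2/3) = 11.47 — too large.
Trying y = 2.43 m: A R^(2/3) = 8.922 — matches.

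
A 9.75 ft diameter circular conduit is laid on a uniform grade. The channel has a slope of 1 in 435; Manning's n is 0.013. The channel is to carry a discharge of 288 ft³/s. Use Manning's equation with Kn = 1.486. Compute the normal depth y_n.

y_n = 4.22 ft

Manning's equation rearranged: A R^(2/3) = nQ / (1.486·√S) = 0.013 × 288 / (1.486 × √0.002299) = 52.55.
At y = 4.73 ft: A R^(2/3) = 64.21 — too large.
At y = 3.52 ft: A R^(2/3) = 37.69 — too small.
At y = 4.22 ft: A R^(2/3) = 52.56 — close enough.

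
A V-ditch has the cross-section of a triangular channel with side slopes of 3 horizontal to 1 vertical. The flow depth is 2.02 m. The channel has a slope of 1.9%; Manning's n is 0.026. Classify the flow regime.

For a triangular section with side slope z = 3: A = zy² = 3×2.02² = 12.24 m²; P = 2y√(1+z²) = 2×2.02×3.162 = 12.78 m.
Hydraulic radius R = A/P = 12.24/12.78 = 0.9582 m.
V = (1/n) R^(2/3) √S = (1/0.026) × 0.9582^(2/3) × √0.019 = 5.153 m/s. Hydraulic depth D_h = A/T = 12.24/12.12 = 1.01 m.
Froude number Fr = V/√(g·D_h) = 5.153/√(9.81×1.01) = 1.64, which is greater than 1, so the flow is supercritical.

supercritical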